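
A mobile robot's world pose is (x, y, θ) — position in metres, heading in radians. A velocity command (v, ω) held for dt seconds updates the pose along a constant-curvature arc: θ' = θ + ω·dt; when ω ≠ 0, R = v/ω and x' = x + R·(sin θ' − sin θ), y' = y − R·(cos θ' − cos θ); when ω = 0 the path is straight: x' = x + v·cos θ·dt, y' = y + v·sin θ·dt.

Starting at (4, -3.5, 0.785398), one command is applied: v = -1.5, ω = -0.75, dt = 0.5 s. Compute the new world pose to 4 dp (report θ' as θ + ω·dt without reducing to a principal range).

θ' = 0.7854 + -0.75·0.5 = 0.4104
R = v/ω = -1.5/-0.75 = 2.0000
x' = 4 + 2.0000·(sin 0.4104 − sin 0.7854) = 3.3837
y' = -3.5 − 2.0000·(cos 0.4104 − cos 0.7854) = -3.9197

(3.3837, -3.9197, 0.4104)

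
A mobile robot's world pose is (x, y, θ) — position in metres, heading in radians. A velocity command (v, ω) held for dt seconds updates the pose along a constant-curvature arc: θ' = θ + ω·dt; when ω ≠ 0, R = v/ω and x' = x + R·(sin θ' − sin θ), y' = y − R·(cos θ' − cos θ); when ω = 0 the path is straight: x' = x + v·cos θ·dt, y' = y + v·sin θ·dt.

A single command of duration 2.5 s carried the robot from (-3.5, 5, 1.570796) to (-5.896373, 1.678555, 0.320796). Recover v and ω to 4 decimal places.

v = -1.7500, ω = -0.5000

Δθ = 0.320796 − 1.570796 = -1.250000
ω = Δθ/dt = -1.250000/2.5 = -0.5000
R = −Δy/(cos θ' − cos θ) = 3.5000
v = R·ω = 3.5000·-0.5000 = -1.7500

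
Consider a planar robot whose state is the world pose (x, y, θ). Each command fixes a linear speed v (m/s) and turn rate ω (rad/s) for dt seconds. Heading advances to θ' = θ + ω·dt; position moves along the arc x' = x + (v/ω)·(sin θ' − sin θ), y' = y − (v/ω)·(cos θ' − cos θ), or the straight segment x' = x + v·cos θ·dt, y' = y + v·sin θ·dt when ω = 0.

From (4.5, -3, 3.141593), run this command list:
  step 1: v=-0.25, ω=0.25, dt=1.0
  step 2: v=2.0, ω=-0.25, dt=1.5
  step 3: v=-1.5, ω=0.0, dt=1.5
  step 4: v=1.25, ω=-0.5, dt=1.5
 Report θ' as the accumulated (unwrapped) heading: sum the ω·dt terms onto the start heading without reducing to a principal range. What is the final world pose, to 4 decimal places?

step 1: θ'=3.3916 (R=-1.0000) → pose (4.7474, -2.9689, 3.3916)
step 2: θ'=3.0166 (R=-8.0000) → pose (1.7708, -3.1552, 3.0166)
step 3: θ'=3.0166 (straight) → pose (4.0032, -3.4357, 3.0166)
step 4: θ'=2.2666 (R=-2.5000) → pose (2.3960, -2.5577, 2.2666)

(2.3960, -2.5577, 2.2666)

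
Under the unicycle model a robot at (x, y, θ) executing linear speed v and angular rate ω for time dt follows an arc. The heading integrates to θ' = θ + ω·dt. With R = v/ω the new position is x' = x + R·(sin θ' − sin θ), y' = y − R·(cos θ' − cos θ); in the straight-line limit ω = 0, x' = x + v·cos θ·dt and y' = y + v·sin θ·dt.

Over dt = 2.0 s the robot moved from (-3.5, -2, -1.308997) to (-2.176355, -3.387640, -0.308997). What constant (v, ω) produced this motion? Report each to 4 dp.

v = 1.0000, ω = 0.5000

Δθ = -0.308997 − -1.308997 = 1.000000
ω = Δθ/dt = 1.000000/2.0 = 0.5000
R = −Δy/(cos θ' − cos θ) = 2.0000
v = R·ω = 2.0000·0.5000 = 1.0000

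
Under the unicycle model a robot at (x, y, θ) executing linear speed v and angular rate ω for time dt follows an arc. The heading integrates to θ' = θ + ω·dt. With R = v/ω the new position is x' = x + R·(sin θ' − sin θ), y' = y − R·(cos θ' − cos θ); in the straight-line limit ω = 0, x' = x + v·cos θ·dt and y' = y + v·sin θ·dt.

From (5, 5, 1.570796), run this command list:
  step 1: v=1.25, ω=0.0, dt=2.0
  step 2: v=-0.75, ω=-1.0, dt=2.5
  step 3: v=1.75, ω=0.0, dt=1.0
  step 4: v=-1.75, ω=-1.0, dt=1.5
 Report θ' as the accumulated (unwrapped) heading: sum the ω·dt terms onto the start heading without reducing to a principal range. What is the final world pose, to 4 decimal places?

step 1: θ'=1.5708 (straight) → pose (5.0000, 7.5000, 1.5708)
step 2: θ'=-0.9292 (R=0.7500) → pose (3.6491, 7.0511, -0.9292)
step 3: θ'=-0.9292 (straight) → pose (4.6965, 5.6491, -0.9292)
step 4: θ'=-2.4292 (R=1.7500) → pose (4.9546, 8.0209, -2.4292)

(4.9546, 8.0209, -2.4292)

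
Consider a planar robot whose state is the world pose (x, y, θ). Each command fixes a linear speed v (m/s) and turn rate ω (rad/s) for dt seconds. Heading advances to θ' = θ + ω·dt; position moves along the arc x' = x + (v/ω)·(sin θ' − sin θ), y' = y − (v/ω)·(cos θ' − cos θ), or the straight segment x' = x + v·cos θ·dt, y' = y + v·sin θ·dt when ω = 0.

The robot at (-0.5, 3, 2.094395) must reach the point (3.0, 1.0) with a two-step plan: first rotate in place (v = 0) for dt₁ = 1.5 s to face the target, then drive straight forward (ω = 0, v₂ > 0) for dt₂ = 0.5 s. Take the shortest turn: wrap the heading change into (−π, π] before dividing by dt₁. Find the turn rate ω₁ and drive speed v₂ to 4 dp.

ω₁ = -1.7424, v₂ = 8.0623

heading to target = atan2(1−3, 3−-0.5) = -0.5191
Δθ = wrap(-0.5191 − 2.0944) = -2.6135; ω₁ = Δθ/dt₁ = -1.7424
distance = √((3−-0.5)² + (1−3)²) = 4.0311; v₂ = distance/dt₂ = 8.0623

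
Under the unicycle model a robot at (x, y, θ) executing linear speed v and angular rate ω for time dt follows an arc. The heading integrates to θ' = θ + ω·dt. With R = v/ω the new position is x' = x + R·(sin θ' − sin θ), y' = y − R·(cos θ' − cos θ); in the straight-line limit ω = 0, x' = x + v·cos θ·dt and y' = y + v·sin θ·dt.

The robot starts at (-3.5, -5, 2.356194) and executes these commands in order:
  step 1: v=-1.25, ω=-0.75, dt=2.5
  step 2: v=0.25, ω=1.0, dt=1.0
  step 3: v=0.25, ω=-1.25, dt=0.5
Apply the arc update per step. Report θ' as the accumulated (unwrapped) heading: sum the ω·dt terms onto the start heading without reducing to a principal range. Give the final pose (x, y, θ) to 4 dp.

(-3.7257, -7.3435, 0.8562)

step 1: θ'=0.4812 (R=1.6667) → pose (-3.9071, -7.6559, 0.4812)
step 2: θ'=1.4812 (R=0.2500) → pose (-3.7738, -7.4567, 1.4812)
step 3: θ'=0.8562 (R=-0.2000) → pose (-3.7257, -7.3435, 0.8562)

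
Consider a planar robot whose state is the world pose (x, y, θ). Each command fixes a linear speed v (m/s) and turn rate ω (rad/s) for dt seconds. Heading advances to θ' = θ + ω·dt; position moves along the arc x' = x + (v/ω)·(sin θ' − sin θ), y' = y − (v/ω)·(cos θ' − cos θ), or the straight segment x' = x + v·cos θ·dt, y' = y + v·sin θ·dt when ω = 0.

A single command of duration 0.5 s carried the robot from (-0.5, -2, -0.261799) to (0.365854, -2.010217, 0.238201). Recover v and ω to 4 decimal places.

Δθ = 0.238201 − -0.261799 = 0.500000
ω = Δθ/dt = 0.500000/0.5 = 1.0000
R = Δx/(sin θ' − sin θ) = 1.7500
v = R·ω = 1.7500·1.0000 = 1.7500

v = 1.7500, ω = 1.0000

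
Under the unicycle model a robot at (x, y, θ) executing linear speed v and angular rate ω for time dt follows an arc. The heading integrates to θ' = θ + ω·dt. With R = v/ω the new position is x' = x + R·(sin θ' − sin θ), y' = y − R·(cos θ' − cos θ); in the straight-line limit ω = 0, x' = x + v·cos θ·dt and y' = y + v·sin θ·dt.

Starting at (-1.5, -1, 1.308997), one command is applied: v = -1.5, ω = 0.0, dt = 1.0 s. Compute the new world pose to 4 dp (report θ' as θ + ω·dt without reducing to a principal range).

θ' = 1.3090 + 0.0·1.0 = 1.3090
ω = 0 → straight: x' = -1.5 + -1.5·cos(1.3090)·1.0 = -1.8882
y' = -1 + -1.5·sin(1.3090)·1.0 = -2.4489

(-1.8882, -2.4489, 1.3090)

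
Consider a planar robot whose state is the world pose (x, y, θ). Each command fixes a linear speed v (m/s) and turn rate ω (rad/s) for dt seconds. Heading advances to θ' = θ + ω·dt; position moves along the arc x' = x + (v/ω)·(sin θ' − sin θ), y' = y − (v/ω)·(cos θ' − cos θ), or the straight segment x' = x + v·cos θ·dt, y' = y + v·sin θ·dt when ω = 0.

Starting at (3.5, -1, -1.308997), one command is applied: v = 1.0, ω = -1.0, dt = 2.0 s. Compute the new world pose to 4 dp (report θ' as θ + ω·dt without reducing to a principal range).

θ' = -1.3090 + -1.0·2.0 = -3.3090
R = v/ω = 1.0/-1.0 = -1.0000
x' = 3.5 + -1.0000·(sin -3.3090 − sin -1.3090) = 2.3675
y' = -1 − -1.0000·(cos -3.3090 − cos -1.3090) = -2.2448

(2.3675, -2.2448, -3.3090)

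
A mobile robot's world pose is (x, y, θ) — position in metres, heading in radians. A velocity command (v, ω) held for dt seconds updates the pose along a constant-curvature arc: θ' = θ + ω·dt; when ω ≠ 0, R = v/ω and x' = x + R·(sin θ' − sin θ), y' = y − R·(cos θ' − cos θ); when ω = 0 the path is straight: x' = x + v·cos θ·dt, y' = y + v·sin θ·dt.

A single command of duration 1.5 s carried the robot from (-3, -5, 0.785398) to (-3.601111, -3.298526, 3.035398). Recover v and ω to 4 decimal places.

v = 1.5000, ω = 1.5000

Δθ = 3.035398 − 0.785398 = 2.250000
ω = Δθ/dt = 2.250000/1.5 = 1.5000
R = −Δy/(cos θ' − cos θ) = 1.0000
v = R·ω = 1.0000·1.5000 = 1.5000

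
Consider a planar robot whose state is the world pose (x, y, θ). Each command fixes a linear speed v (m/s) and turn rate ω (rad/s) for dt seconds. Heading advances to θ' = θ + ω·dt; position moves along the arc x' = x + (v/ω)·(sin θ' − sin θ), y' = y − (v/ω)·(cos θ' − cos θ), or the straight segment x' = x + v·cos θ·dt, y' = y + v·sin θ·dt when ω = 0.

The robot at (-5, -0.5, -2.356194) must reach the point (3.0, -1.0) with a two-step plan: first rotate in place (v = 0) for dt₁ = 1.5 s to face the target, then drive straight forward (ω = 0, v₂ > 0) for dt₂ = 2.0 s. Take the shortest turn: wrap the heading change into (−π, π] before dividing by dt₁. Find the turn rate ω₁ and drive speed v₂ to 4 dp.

heading to target = atan2(-1−-0.5, 3−-5) = -0.0624
Δθ = wrap(-0.0624 − -2.3562) = 2.2938; ω₁ = Δθ/dt₁ = 1.5292
distance = √((3−-5)² + (-1−-0.5)²) = 8.0156; v₂ = distance/dt₂ = 4.0078

ω₁ = 1.5292, v₂ = 4.0078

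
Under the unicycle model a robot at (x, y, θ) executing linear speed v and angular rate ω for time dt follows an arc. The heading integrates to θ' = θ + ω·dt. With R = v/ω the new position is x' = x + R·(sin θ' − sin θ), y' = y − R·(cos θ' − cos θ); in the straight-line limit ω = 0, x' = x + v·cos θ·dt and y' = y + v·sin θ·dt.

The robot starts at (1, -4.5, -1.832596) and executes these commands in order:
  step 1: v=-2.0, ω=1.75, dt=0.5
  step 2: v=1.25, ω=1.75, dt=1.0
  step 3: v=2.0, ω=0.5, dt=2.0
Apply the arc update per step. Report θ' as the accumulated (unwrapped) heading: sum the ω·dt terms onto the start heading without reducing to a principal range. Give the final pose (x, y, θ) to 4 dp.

step 1: θ'=-0.9576 (R=-1.1429) → pose (0.8307, -3.5465, -0.9576)
step 2: θ'=0.7924 (R=0.7143) → pose (1.9235, -3.6370, 0.7924)
step 3: θ'=1.7924 (R=4.0000) → pose (2.9775, 0.0508, 1.7924)

(2.9775, 0.0508, 1.7924)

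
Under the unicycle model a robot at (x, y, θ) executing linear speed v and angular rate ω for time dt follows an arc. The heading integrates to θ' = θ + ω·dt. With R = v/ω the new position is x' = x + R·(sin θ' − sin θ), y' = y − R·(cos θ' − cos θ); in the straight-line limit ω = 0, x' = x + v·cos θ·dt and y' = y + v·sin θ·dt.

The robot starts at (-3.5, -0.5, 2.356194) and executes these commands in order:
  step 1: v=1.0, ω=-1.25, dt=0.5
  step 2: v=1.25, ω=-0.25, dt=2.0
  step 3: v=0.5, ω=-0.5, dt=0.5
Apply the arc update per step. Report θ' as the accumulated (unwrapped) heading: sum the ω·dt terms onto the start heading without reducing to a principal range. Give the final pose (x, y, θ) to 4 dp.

(-3.3909, 2.6249, 0.9812)

step 1: θ'=1.7312 (R=-0.8000) → pose (-3.7240, -0.0621, 1.7312)
step 2: θ'=1.2312 (R=-5.0000) → pose (-3.5027, 2.4020, 1.2312)
step 3: θ'=0.9812 (R=-1.0000) → pose (-3.3909, 2.6249, 0.9812)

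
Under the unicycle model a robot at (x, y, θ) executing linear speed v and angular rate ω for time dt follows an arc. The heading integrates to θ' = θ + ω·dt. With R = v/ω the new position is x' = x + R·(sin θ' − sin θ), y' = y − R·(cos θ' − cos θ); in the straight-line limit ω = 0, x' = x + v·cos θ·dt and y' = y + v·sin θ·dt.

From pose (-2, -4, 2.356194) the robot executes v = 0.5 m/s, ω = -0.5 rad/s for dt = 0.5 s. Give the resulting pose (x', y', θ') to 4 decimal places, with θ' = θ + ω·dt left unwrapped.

(-2.1530, -3.8031, 2.1062)

θ' = 2.3562 + -0.5·0.5 = 2.1062
R = v/ω = 0.5/-0.5 = -1.0000
x' = -2 + -1.0000·(sin 2.1062 − sin 2.3562) = -2.1530
y' = -4 − -1.0000·(cos 2.1062 − cos 2.3562) = -3.8031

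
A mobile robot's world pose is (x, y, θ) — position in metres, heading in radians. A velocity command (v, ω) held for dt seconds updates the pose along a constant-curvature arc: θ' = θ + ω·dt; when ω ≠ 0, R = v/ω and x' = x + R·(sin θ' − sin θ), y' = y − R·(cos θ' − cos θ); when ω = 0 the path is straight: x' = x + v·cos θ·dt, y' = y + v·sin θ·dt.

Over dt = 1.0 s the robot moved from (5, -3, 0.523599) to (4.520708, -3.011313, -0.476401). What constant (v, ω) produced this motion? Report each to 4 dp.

v = -0.5000, ω = -1.0000

Δθ = -0.476401 − 0.523599 = -1.000000
ω = Δθ/dt = -1.000000/1.0 = -1.0000
R = Δx/(sin θ' − sin θ) = 0.5000
v = R·ω = 0.5000·-1.0000 = -0.5000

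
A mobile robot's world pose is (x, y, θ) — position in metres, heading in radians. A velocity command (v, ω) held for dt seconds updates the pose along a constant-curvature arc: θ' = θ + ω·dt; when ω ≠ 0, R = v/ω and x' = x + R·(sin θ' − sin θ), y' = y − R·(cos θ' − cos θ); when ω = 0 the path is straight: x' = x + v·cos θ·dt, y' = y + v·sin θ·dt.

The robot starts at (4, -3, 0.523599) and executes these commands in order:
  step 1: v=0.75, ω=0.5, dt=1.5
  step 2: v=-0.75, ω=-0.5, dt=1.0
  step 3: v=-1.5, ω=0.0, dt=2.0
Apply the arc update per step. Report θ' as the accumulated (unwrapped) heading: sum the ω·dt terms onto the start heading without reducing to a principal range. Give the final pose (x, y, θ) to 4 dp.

(2.1519, -4.8702, 0.7736)

step 1: θ'=1.2736 (R=1.5000) → pose (4.6842, -2.1402, 1.2736)
step 2: θ'=0.7736 (R=1.5000) → pose (4.2981, -2.7741, 0.7736)
step 3: θ'=0.7736 (straight) → pose (2.1519, -4.8702, 0.7736)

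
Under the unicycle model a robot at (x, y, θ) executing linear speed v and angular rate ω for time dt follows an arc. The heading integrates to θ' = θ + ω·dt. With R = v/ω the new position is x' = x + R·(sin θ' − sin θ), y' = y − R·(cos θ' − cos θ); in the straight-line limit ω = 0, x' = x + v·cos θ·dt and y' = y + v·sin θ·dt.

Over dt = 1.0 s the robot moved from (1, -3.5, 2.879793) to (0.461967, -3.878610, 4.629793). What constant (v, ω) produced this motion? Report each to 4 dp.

Δθ = 4.629793 − 2.879793 = 1.750000
ω = Δθ/dt = 1.750000/1.0 = 1.7500
R = Δx/(sin θ' − sin θ) = 0.4286
v = R·ω = 0.4286·1.7500 = 0.7500

v = 0.7500, ω = 1.7500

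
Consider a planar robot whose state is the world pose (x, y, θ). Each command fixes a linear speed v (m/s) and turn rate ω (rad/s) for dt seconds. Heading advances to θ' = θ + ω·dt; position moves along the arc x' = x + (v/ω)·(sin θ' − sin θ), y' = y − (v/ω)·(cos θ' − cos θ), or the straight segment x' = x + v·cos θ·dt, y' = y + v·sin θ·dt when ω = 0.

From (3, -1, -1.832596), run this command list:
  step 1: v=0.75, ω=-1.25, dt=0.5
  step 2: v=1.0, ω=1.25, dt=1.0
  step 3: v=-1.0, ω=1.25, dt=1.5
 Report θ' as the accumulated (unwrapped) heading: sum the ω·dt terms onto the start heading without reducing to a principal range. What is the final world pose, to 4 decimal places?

step 1: θ'=-2.4576 (R=-0.6000) → pose (2.7996, -1.3097, -2.4576)
step 2: θ'=-1.2076 (R=0.8000) → pose (2.5573, -2.2140, -1.2076)
step 3: θ'=0.6674 (R=-0.8000) → pose (1.3143, -1.8699, 0.6674)

(1.3143, -1.8699, 0.6674)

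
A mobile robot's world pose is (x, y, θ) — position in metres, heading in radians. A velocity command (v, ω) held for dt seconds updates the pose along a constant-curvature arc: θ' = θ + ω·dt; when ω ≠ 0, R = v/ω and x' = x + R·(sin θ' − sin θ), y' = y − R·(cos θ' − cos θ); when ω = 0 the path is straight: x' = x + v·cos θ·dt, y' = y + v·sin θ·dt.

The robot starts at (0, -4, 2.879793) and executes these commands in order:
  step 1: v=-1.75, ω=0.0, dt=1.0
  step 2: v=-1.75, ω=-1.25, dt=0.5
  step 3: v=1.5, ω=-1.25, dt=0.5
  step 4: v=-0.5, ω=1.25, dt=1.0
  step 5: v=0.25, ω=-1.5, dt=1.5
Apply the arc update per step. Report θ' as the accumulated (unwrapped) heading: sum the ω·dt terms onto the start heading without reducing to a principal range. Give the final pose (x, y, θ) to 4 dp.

(2.3860, -4.3002, 0.6298)

step 1: θ'=2.8798 (straight) → pose (1.6904, -4.4529, 2.8798)
step 2: θ'=2.2548 (R=1.4000) → pose (2.4131, -4.9206, 2.2548)
step 3: θ'=1.6298 (R=-1.2000) → pose (2.1452, -4.2331, 1.6298)
step 4: θ'=2.8798 (R=-0.4000) → pose (2.4410, -4.5958, 2.8798)
step 5: θ'=0.6298 (R=-0.1667) → pose (2.3860, -4.3002, 0.6298)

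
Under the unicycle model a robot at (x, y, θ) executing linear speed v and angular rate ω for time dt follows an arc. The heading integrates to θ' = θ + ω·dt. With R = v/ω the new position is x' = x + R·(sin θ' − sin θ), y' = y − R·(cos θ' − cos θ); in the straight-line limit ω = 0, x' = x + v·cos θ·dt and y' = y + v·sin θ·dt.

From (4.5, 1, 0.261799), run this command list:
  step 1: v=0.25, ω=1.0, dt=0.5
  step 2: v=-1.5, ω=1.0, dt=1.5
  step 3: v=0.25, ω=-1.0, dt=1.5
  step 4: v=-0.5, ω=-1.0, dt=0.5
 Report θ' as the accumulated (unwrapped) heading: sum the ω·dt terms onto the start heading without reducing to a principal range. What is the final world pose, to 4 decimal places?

step 1: θ'=0.7618 (R=0.2500) → pose (4.6079, 1.0606, 0.7618)
step 2: θ'=2.2618 (R=-1.5000) → pose (4.4873, -0.9808, 2.2618)
step 3: θ'=0.7618 (R=-0.2500) → pose (4.5074, -0.6405, 0.7618)
step 4: θ'=0.2618 (R=0.5000) → pose (4.2917, -0.7617, 0.2618)

(4.2917, -0.7617, 0.2618)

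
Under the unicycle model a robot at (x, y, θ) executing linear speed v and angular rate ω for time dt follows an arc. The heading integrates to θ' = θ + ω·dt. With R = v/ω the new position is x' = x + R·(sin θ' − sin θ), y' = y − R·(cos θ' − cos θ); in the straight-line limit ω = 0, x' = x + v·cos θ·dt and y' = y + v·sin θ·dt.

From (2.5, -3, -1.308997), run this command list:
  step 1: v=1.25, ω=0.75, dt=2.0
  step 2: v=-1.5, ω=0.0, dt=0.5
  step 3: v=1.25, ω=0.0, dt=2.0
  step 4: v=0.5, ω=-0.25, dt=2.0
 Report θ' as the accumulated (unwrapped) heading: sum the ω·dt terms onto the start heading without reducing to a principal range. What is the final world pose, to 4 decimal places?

(7.1324, -3.9311, -0.3090)

step 1: θ'=0.1910 (R=1.6667) → pose (4.4263, -4.2050, 0.1910)
step 2: θ'=0.1910 (straight) → pose (3.6899, -4.3474, 0.1910)
step 3: θ'=0.1910 (straight) → pose (6.1445, -3.8728, 0.1910)
step 4: θ'=-0.3090 (R=-2.0000) → pose (7.1324, -3.9311, -0.3090)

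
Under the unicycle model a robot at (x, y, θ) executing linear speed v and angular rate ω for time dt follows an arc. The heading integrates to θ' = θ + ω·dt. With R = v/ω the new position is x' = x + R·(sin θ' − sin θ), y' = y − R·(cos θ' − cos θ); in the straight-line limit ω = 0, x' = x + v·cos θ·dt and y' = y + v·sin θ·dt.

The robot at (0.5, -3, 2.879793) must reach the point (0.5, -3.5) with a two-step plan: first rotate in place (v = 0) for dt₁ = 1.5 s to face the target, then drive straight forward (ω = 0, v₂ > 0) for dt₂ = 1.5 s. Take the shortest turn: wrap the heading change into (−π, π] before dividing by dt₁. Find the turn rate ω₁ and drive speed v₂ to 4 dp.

heading to target = atan2(-3.5−-3, 0.5−0.5) = -1.5708
Δθ = wrap(-1.5708 − 2.8798) = 1.8326; ω₁ = Δθ/dt₁ = 1.2217
distance = √((0.5−0.5)² + (-3.5−-3)²) = 0.5000; v₂ = distance/dt₂ = 0.3333

ω₁ = 1.2217, v₂ = 0.3333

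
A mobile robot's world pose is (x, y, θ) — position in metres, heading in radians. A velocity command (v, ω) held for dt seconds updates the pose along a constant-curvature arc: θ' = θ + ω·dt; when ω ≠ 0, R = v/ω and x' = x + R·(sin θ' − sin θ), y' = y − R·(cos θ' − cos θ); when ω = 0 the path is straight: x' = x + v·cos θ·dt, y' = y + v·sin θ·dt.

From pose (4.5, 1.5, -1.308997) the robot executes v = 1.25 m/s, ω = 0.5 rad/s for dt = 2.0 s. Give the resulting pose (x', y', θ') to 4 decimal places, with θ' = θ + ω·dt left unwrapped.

θ' = -1.3090 + 0.5·2.0 = -0.3090
R = v/ω = 1.25/0.5 = 2.5000
x' = 4.5 + 2.5000·(sin -0.3090 − sin -1.3090) = 6.1546
y' = 1.5 − 2.5000·(cos -0.3090 − cos -1.3090) = -0.2346

(6.1546, -0.2346, -0.3090)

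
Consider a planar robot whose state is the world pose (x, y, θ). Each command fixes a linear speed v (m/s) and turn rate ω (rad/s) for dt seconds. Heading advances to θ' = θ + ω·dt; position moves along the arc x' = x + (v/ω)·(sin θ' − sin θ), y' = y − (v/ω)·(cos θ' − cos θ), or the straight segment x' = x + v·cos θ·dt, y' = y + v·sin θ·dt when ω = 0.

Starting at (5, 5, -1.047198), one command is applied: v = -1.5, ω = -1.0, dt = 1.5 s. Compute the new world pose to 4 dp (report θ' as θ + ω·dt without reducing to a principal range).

θ' = -1.0472 + -1.0·1.5 = -2.5472
R = v/ω = -1.5/-1.0 = 1.5000
x' = 5 + 1.5000·(sin -2.5472 − sin -1.0472) = 5.4590
y' = 5 − 1.5000·(cos -2.5472 − cos -1.0472) = 6.9927

(5.4590, 6.9927, -2.5472)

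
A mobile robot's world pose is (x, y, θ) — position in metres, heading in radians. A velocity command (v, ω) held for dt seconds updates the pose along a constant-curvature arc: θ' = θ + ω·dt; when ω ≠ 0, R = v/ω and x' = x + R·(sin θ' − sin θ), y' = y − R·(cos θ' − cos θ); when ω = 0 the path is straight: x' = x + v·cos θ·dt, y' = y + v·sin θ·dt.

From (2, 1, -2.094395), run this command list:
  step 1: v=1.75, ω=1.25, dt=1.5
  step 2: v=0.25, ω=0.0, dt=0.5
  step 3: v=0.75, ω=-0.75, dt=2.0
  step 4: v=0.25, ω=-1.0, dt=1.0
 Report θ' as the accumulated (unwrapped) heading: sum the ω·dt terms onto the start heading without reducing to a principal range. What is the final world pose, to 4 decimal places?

(3.6563, -2.4088, -2.7194)

step 1: θ'=-0.2194 (R=1.4000) → pose (2.9077, -1.0664, -0.2194)
step 2: θ'=-0.2194 (straight) → pose (3.0297, -1.0936, -0.2194)
step 3: θ'=-1.7194 (R=-1.0000) → pose (3.8011, -2.2177, -1.7194)
step 4: θ'=-2.7194 (R=-0.2500) → pose (3.6563, -2.4088, -2.7194)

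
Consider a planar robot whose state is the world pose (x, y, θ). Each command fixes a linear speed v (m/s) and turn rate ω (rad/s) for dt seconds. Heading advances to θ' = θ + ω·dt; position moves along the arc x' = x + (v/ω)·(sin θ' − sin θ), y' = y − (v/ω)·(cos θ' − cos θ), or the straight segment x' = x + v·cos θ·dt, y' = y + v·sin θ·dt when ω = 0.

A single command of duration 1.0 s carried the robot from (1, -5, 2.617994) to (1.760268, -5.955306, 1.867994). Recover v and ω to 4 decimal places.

Δθ = 1.867994 − 2.617994 = -0.750000
ω = Δθ/dt = -0.750000/1.0 = -0.7500
R = −Δy/(cos θ' − cos θ) = 1.6667
v = R·ω = 1.6667·-0.7500 = -1.2500

v = -1.2500, ω = -0.7500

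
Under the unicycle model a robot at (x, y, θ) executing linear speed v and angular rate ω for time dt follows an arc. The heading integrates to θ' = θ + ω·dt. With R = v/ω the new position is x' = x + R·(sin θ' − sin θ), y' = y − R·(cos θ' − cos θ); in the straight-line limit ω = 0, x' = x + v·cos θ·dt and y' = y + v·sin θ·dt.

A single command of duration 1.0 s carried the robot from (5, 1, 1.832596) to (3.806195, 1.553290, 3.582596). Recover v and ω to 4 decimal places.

Δθ = 3.582596 − 1.832596 = 1.750000
ω = Δθ/dt = 1.750000/1.0 = 1.7500
R = Δx/(sin θ' − sin θ) = 0.8571
v = R·ω = 0.8571·1.7500 = 1.5000

v = 1.5000, ω = 1.7500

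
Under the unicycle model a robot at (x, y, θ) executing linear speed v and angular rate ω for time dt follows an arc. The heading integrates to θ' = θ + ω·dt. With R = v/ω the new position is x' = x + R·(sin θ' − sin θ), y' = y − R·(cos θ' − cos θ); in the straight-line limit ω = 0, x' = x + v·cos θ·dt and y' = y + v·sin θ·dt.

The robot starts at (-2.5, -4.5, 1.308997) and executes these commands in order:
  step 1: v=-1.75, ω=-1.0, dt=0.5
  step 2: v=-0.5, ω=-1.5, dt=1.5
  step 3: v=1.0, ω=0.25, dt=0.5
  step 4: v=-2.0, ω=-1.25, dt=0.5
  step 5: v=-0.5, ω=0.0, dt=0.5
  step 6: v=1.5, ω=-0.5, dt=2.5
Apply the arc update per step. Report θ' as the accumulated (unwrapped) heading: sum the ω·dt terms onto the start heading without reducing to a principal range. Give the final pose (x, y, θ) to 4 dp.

(-6.1980, -6.2542, -3.1910)

step 1: θ'=0.8090 (R=1.7500) → pose (-2.9241, -5.2550, 0.8090)
step 2: θ'=-1.4410 (R=0.3333) → pose (-3.4958, -5.0680, -1.4410)
step 3: θ'=-1.3160 (R=4.0000) → pose (-3.4003, -5.5585, -1.3160)
step 4: θ'=-1.9410 (R=1.6000) → pose (-3.3436, -4.5763, -1.9410)
step 5: θ'=-1.9410 (straight) → pose (-3.2531, -4.3433, -1.9410)
step 6: θ'=-3.1910 (R=-3.0000) → pose (-6.1980, -6.2542, -3.1910)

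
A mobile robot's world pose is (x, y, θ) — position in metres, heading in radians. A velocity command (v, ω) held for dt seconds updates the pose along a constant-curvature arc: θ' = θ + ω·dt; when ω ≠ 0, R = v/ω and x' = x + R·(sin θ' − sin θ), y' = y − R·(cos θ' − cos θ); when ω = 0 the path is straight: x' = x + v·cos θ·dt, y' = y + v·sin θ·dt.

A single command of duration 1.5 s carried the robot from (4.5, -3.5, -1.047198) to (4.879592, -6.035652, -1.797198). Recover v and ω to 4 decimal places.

v = 1.7500, ω = -0.5000

Δθ = -1.797198 − -1.047198 = -0.750000
ω = Δθ/dt = -0.750000/1.5 = -0.5000
R = −Δy/(cos θ' − cos θ) = -3.5000
v = R·ω = -3.5000·-0.5000 = 1.7500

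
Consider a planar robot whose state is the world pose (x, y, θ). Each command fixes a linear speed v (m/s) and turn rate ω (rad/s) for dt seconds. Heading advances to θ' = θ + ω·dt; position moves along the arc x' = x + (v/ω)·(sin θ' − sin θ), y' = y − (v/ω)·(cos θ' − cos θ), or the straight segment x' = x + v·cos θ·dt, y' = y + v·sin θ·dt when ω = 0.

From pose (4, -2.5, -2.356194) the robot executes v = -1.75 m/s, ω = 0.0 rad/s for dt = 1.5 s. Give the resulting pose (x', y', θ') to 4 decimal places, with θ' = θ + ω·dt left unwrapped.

(5.8562, -0.6438, -2.3562)

θ' = -2.3562 + 0.0·1.5 = -2.3562
ω = 0 → straight: x' = 4 + -1.75·cos(-2.3562)·1.5 = 5.8562
y' = -2.5 + -1.75·sin(-2.3562)·1.5 = -0.6438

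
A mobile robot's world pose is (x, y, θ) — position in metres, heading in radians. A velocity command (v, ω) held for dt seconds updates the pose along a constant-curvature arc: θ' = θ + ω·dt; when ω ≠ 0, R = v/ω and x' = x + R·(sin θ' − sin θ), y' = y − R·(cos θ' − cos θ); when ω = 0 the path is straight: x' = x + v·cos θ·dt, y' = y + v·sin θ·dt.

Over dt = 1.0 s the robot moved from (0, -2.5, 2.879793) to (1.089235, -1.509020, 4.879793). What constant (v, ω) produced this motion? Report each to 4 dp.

v = -1.7500, ω = 2.0000

Δθ = 4.879793 − 2.879793 = 2.000000
ω = Δθ/dt = 2.000000/1.0 = 2.0000
R = Δx/(sin θ' − sin θ) = -0.8750
v = R·ω = -0.8750·2.0000 = -1.7500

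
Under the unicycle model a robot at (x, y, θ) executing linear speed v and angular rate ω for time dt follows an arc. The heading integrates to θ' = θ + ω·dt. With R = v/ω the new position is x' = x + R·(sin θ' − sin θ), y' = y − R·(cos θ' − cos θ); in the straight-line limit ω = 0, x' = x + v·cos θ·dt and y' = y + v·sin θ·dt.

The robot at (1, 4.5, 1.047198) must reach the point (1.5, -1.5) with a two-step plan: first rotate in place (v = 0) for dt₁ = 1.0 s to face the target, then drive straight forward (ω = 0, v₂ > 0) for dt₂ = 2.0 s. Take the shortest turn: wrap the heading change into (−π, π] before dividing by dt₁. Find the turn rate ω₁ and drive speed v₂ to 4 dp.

heading to target = atan2(-1.5−4.5, 1.5−1) = -1.4877
Δθ = wrap(-1.4877 − 1.0472) = -2.5349; ω₁ = Δθ/dt₁ = -2.5349
distance = √((1.5−1)² + (-1.5−4.5)²) = 6.0208; v₂ = distance/dt₂ = 3.0104

ω₁ = -2.5349, v₂ = 3.0104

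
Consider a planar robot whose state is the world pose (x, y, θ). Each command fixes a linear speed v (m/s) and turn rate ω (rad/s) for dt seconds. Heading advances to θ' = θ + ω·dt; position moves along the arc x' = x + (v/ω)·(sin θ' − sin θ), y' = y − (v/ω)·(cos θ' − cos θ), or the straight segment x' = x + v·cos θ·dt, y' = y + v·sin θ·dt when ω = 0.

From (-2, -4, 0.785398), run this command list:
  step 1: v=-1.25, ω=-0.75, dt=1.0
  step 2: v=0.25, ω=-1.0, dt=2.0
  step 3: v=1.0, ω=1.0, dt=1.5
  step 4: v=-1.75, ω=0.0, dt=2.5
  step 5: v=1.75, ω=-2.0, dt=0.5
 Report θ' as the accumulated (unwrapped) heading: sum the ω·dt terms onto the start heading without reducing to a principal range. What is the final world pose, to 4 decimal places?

(-5.8377, -4.8398, -1.4646)

step 1: θ'=0.0354 (R=1.6667) → pose (-3.1195, -4.4871, 0.0354)
step 2: θ'=-1.9646 (R=-0.2500) → pose (-2.8798, -4.8329, -1.9646)
step 3: θ'=-0.4646 (R=1.0000) → pose (-2.4044, -6.1106, -0.4646)
step 4: θ'=-0.4646 (straight) → pose (-6.3157, -4.1503, -0.4646)
step 5: θ'=-1.4646 (R=-0.8750) → pose (-5.8377, -4.8398, -1.4646)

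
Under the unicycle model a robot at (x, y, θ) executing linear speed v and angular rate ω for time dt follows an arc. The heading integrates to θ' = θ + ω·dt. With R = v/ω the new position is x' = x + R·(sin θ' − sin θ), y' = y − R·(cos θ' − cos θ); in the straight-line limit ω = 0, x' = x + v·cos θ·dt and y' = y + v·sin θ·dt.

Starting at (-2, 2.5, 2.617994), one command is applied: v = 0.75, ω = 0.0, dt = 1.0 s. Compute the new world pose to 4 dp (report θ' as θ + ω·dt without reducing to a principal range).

θ' = 2.6180 + 0.0·1.0 = 2.6180
ω = 0 → straight: x' = -2 + 0.75·cos(2.6180)·1.0 = -2.6495
y' = 2.5 + 0.75·sin(2.6180)·1.0 = 2.8750

(-2.6495, 2.8750, 2.6180)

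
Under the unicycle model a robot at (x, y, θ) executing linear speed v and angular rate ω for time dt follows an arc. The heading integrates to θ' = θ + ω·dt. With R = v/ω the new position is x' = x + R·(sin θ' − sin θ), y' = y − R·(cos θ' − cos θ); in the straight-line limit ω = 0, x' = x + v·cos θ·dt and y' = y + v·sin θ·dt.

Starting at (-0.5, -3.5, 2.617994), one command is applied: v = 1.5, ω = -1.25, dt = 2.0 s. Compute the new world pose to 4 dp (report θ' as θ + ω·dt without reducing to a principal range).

(-0.0413, -1.2691, 0.1180)

θ' = 2.6180 + -1.25·2.0 = 0.1180
R = v/ω = 1.5/-1.25 = -1.2000
x' = -0.5 + -1.2000·(sin 0.1180 − sin 2.6180) = -0.0413
y' = -3.5 − -1.2000·(cos 0.1180 − cos 2.6180) = -1.2691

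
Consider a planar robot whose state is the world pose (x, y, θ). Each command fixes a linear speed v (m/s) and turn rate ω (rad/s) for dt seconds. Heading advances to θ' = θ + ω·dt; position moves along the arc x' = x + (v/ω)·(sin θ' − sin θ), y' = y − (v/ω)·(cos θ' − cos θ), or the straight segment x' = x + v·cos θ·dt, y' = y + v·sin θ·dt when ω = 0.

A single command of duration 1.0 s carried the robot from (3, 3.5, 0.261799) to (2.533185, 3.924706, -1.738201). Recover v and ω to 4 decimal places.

v = -0.7500, ω = -2.0000

Δθ = -1.738201 − 0.261799 = -2.000000
ω = Δθ/dt = -2.000000/1.0 = -2.0000
R = Δx/(sin θ' − sin θ) = 0.3750
v = R·ω = 0.3750·-2.0000 = -0.7500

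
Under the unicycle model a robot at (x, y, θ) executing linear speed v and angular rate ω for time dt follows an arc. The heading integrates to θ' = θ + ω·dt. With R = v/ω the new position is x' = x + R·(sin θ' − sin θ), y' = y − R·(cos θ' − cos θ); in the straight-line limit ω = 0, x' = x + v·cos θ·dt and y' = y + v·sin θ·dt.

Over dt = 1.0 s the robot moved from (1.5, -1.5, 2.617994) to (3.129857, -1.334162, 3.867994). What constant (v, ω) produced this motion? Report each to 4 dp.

v = -1.7500, ω = 1.2500

Δθ = 3.867994 − 2.617994 = 1.250000
ω = Δθ/dt = 1.250000/1.0 = 1.2500
R = Δx/(sin θ' − sin θ) = -1.4000
v = R·ω = -1.4000·1.2500 = -1.7500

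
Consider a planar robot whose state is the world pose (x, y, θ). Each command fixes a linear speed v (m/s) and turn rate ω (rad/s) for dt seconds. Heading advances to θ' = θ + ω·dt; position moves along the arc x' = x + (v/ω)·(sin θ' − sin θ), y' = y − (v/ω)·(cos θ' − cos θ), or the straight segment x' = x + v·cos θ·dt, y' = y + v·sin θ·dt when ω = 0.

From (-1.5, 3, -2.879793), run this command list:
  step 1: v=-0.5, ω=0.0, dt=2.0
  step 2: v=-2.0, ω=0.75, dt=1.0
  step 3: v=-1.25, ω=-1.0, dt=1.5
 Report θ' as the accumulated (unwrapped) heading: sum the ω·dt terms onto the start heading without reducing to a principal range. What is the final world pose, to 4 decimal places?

step 1: θ'=-2.8798 (straight) → pose (-0.5341, 3.2588, -2.8798)
step 2: θ'=-2.1298 (R=-2.6667) → pose (1.0365, 4.4204, -2.1298)
step 3: θ'=-3.6298 (R=1.2500) → pose (2.6825, 4.8614, -3.6298)

(2.6825, 4.8614, -3.6298)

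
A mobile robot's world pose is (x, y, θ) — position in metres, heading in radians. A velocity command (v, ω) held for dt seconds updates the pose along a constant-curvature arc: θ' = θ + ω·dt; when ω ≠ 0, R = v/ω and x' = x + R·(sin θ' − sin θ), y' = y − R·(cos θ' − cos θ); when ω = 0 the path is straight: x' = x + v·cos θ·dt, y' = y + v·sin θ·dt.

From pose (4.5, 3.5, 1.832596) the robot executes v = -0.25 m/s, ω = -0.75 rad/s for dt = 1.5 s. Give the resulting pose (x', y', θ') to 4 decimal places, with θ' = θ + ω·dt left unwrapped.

(4.3947, 3.1604, 0.7076)

θ' = 1.8326 + -0.75·1.5 = 0.7076
R = v/ω = -0.25/-0.75 = 0.3333
x' = 4.5 + 0.3333·(sin 0.7076 − sin 1.8326) = 4.3947
y' = 3.5 − 0.3333·(cos 0.7076 − cos 1.8326) = 3.1604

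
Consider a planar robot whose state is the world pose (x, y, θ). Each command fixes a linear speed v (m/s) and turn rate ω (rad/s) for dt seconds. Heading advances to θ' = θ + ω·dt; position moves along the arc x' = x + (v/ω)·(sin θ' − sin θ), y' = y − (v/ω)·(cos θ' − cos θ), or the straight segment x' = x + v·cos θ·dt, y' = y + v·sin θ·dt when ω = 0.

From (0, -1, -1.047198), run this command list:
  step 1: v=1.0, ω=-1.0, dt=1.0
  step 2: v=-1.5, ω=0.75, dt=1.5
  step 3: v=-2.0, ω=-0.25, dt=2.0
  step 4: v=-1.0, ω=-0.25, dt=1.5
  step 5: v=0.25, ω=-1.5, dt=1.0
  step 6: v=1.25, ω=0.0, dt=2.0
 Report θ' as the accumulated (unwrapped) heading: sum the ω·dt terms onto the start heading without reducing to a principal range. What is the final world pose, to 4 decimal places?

step 1: θ'=-2.0472 (R=-1.0000) → pose (0.0226, -1.9586, -2.0472)
step 2: θ'=-0.9222 (R=-2.0000) → pose (-0.1608, 0.1667, -0.9222)
step 3: θ'=-1.4222 (R=8.0000) → pose (-1.6972, 3.8149, -1.4222)
step 4: θ'=-1.7972 (R=4.0000) → pose (-1.6392, 5.3050, -1.7972)
step 5: θ'=-3.2972 (R=-0.1667) → pose (-1.8274, 5.1777, -3.2972)
step 6: θ'=-3.2972 (straight) → pose (-4.2972, 5.5652, -3.2972)

(-4.2972, 5.5652, -3.2972)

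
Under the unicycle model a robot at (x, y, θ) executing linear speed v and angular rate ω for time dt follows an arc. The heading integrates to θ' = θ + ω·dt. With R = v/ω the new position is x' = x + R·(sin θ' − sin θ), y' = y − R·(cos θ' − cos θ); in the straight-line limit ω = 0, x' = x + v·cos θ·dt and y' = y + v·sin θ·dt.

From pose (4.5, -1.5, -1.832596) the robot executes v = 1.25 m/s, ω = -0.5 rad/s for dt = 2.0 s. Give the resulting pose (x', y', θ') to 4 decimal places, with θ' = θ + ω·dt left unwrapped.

(2.8454, -3.2345, -2.8326)

θ' = -1.8326 + -0.5·2.0 = -2.8326
R = v/ω = 1.25/-0.5 = -2.5000
x' = 4.5 + -2.5000·(sin -2.8326 − sin -1.8326) = 2.8454
y' = -1.5 − -2.5000·(cos -2.8326 − cos -1.8326) = -3.2345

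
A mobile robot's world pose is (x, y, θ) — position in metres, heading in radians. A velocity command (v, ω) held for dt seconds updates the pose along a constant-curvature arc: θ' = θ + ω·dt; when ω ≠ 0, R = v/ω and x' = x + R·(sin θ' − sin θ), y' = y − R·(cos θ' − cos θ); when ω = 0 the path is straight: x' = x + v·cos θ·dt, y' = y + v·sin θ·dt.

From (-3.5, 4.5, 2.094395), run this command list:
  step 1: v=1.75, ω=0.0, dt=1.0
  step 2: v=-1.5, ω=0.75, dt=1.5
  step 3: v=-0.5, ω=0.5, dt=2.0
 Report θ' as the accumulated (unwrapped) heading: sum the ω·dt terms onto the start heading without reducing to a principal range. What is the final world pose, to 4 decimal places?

step 1: θ'=2.0944 (straight) → pose (-4.3750, 6.0155, 2.0944)
step 2: θ'=3.2194 (R=-2.0000) → pose (-2.4875, 5.0216, 3.2194)
step 3: θ'=4.2194 (R=-1.0000) → pose (-1.6843, 5.5453, 4.2194)

(-1.6843, 5.5453, 4.2194)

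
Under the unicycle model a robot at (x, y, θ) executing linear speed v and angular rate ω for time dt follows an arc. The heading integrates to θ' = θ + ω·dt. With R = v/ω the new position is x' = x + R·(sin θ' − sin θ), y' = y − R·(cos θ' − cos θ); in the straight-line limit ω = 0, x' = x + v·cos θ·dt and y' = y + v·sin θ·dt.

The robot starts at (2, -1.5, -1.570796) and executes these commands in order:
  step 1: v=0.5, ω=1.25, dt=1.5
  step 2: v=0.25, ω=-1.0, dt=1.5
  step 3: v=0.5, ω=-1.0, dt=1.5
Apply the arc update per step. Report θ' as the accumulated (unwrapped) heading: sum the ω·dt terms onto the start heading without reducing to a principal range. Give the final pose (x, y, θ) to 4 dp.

(2.5777, -2.6629, -2.6958)

step 1: θ'=0.3042 (R=0.4000) → pose (2.5198, -1.8816, 0.3042)
step 2: θ'=-1.1958 (R=-0.2500) → pose (2.8273, -2.0286, -1.1958)
step 3: θ'=-2.6958 (R=-0.5000) → pose (2.5777, -2.6629, -2.6958)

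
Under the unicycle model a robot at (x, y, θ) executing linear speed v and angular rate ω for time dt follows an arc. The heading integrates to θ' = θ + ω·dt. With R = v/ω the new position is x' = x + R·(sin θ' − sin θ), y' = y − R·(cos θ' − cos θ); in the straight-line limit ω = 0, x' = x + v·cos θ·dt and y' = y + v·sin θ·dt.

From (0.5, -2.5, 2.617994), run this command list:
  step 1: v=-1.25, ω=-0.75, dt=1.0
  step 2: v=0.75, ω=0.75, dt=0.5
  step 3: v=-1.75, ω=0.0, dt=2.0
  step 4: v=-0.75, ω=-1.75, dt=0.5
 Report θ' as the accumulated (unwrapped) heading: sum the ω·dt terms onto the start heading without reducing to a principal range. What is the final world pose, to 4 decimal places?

(3.3505, -6.2172, 1.3680)

step 1: θ'=1.8680 (R=1.6667) → pose (1.2603, -3.4553, 1.8680)
step 2: θ'=2.2430 (R=1.0000) → pose (1.0866, -3.1254, 2.2430)
step 3: θ'=2.2430 (straight) → pose (3.2660, -5.8640, 2.2430)
step 4: θ'=1.3680 (R=0.4286) → pose (3.3505, -6.2172, 1.3680)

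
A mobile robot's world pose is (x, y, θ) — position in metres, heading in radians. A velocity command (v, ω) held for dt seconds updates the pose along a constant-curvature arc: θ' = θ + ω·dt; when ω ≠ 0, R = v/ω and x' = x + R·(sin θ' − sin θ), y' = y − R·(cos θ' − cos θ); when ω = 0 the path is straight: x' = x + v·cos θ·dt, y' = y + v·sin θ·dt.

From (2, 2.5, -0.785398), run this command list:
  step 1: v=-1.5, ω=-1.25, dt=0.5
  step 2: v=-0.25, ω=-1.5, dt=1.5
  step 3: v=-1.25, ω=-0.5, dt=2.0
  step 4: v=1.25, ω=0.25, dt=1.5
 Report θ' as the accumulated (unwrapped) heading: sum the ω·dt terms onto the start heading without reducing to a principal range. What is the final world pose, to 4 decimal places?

step 1: θ'=-1.4104 (R=1.2000) → pose (1.6639, 3.1569, -1.4104)
step 2: θ'=-3.6604 (R=0.1667) → pose (1.9111, 3.3282, -3.6604)
step 3: θ'=-4.6604 (R=2.5000) → pose (3.1681, 1.2871, -4.6604)
step 4: θ'=-4.2854 (R=5.0000) → pose (2.7259, 3.0979, -4.2854)

(2.7259, 3.0979, -4.2854)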